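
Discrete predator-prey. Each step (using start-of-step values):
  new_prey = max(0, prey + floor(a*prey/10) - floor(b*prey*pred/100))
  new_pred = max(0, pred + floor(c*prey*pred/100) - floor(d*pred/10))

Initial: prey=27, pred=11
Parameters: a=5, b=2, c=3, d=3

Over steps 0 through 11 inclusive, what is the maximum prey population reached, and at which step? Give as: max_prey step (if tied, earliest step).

Step 1: prey: 27+13-5=35; pred: 11+8-3=16
Step 2: prey: 35+17-11=41; pred: 16+16-4=28
Step 3: prey: 41+20-22=39; pred: 28+34-8=54
Step 4: prey: 39+19-42=16; pred: 54+63-16=101
Step 5: prey: 16+8-32=0; pred: 101+48-30=119
Step 6: prey: 0+0-0=0; pred: 119+0-35=84
Step 7: prey: 0+0-0=0; pred: 84+0-25=59
Step 8: prey: 0+0-0=0; pred: 59+0-17=42
Step 9: prey: 0+0-0=0; pred: 42+0-12=30
Step 10: prey: 0+0-0=0; pred: 30+0-9=21
Step 11: prey: 0+0-0=0; pred: 21+0-6=15
Max prey = 41 at step 2

Answer: 41 2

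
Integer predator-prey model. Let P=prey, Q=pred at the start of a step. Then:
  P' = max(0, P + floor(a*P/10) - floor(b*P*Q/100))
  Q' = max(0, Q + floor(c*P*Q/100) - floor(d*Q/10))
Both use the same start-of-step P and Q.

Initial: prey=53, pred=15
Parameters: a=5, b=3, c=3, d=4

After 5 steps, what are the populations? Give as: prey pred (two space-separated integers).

Answer: 0 41

Derivation:
Step 1: prey: 53+26-23=56; pred: 15+23-6=32
Step 2: prey: 56+28-53=31; pred: 32+53-12=73
Step 3: prey: 31+15-67=0; pred: 73+67-29=111
Step 4: prey: 0+0-0=0; pred: 111+0-44=67
Step 5: prey: 0+0-0=0; pred: 67+0-26=41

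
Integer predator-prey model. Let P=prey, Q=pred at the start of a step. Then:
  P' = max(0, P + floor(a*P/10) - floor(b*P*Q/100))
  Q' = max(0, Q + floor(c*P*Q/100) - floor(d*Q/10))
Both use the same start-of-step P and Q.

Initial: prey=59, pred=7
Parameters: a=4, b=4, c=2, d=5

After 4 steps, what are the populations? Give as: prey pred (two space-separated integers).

Answer: 0 42

Derivation:
Step 1: prey: 59+23-16=66; pred: 7+8-3=12
Step 2: prey: 66+26-31=61; pred: 12+15-6=21
Step 3: prey: 61+24-51=34; pred: 21+25-10=36
Step 4: prey: 34+13-48=0; pred: 36+24-18=42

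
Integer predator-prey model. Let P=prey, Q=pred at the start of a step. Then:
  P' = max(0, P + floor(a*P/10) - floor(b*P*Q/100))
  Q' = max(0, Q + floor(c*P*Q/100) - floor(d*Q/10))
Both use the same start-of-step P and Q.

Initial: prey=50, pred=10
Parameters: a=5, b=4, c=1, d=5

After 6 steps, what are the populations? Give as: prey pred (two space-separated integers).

Answer: 59 19

Derivation:
Step 1: prey: 50+25-20=55; pred: 10+5-5=10
Step 2: prey: 55+27-22=60; pred: 10+5-5=10
Step 3: prey: 60+30-24=66; pred: 10+6-5=11
Step 4: prey: 66+33-29=70; pred: 11+7-5=13
Step 5: prey: 70+35-36=69; pred: 13+9-6=16
Step 6: prey: 69+34-44=59; pred: 16+11-8=19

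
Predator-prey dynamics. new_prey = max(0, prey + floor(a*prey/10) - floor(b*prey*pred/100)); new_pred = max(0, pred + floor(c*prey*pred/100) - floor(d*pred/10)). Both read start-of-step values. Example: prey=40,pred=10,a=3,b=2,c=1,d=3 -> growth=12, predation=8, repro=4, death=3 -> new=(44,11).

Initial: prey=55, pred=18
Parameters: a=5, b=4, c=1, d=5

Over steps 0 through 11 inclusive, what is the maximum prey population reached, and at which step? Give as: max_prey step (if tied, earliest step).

Answer: 126 11

Derivation:
Step 1: prey: 55+27-39=43; pred: 18+9-9=18
Step 2: prey: 43+21-30=34; pred: 18+7-9=16
Step 3: prey: 34+17-21=30; pred: 16+5-8=13
Step 4: prey: 30+15-15=30; pred: 13+3-6=10
Step 5: prey: 30+15-12=33; pred: 10+3-5=8
Step 6: prey: 33+16-10=39; pred: 8+2-4=6
Step 7: prey: 39+19-9=49; pred: 6+2-3=5
Step 8: prey: 49+24-9=64; pred: 5+2-2=5
Step 9: prey: 64+32-12=84; pred: 5+3-2=6
Step 10: prey: 84+42-20=106; pred: 6+5-3=8
Step 11: prey: 106+53-33=126; pred: 8+8-4=12
Max prey = 126 at step 11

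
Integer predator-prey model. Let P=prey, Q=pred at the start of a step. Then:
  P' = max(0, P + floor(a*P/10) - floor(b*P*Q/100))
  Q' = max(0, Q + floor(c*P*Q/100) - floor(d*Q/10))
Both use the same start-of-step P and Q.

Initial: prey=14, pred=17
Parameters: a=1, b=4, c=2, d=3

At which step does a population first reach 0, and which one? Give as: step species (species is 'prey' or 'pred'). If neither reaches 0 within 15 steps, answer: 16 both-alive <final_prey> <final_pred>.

Step 1: prey: 14+1-9=6; pred: 17+4-5=16
Step 2: prey: 6+0-3=3; pred: 16+1-4=13
Step 3: prey: 3+0-1=2; pred: 13+0-3=10
Step 4: prey: 2+0-0=2; pred: 10+0-3=7
Step 5: prey: 2+0-0=2; pred: 7+0-2=5
Step 6: prey: 2+0-0=2; pred: 5+0-1=4
Step 7: prey: 2+0-0=2; pred: 4+0-1=3
Step 8: prey: 2+0-0=2; pred: 3+0-0=3
Steps 9-15: state stable at prey=2, pred=3 (no change)
No extinction within 15 steps

Answer: 16 both-alive 2 3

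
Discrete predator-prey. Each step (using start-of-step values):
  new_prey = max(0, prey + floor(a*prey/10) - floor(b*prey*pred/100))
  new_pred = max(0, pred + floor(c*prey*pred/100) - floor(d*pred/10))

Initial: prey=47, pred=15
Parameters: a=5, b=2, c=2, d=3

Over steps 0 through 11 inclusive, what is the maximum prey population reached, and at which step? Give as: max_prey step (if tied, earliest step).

Step 1: prey: 47+23-14=56; pred: 15+14-4=25
Step 2: prey: 56+28-28=56; pred: 25+28-7=46
Step 3: prey: 56+28-51=33; pred: 46+51-13=84
Step 4: prey: 33+16-55=0; pred: 84+55-25=114
Step 5: prey: 0+0-0=0; pred: 114+0-34=80
Step 6: prey: 0+0-0=0; pred: 80+0-24=56
Step 7: prey: 0+0-0=0; pred: 56+0-16=40
Step 8: prey: 0+0-0=0; pred: 40+0-12=28
Step 9: prey: 0+0-0=0; pred: 28+0-8=20
Step 10: prey: 0+0-0=0; pred: 20+0-6=14
Step 11: prey: 0+0-0=0; pred: 14+0-4=10
Max prey = 56 at step 1

Answer: 56 1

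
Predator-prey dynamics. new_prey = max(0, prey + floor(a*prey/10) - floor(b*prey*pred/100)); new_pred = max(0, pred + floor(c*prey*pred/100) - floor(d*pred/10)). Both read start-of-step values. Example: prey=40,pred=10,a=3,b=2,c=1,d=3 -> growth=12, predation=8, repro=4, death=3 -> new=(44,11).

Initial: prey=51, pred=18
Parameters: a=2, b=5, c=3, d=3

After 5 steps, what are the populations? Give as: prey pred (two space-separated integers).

Answer: 0 17

Derivation:
Step 1: prey: 51+10-45=16; pred: 18+27-5=40
Step 2: prey: 16+3-32=0; pred: 40+19-12=47
Step 3: prey: 0+0-0=0; pred: 47+0-14=33
Step 4: prey: 0+0-0=0; pred: 33+0-9=24
Step 5: prey: 0+0-0=0; pred: 24+0-7=17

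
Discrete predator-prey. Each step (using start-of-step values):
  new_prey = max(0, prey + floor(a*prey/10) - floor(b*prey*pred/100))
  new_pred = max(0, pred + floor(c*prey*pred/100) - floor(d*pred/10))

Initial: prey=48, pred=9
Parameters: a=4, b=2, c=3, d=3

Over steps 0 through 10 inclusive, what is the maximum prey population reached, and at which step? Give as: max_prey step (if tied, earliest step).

Answer: 60 2

Derivation:
Step 1: prey: 48+19-8=59; pred: 9+12-2=19
Step 2: prey: 59+23-22=60; pred: 19+33-5=47
Step 3: prey: 60+24-56=28; pred: 47+84-14=117
Step 4: prey: 28+11-65=0; pred: 117+98-35=180
Step 5: prey: 0+0-0=0; pred: 180+0-54=126
Step 6: prey: 0+0-0=0; pred: 126+0-37=89
Step 7: prey: 0+0-0=0; pred: 89+0-26=63
Step 8: prey: 0+0-0=0; pred: 63+0-18=45
Step 9: prey: 0+0-0=0; pred: 45+0-13=32
Step 10: prey: 0+0-0=0; pred: 32+0-9=23
Max prey = 60 at step 2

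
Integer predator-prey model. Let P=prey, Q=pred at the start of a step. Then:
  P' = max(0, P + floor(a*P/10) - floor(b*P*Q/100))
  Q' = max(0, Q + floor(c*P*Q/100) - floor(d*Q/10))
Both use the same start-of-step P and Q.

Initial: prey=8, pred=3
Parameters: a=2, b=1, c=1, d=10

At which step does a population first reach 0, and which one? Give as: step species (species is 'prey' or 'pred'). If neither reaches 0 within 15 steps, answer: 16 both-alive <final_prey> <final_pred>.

Step 1: prey: 8+1-0=9; pred: 3+0-3=0
First extinction: pred at step 1

Answer: 1 pred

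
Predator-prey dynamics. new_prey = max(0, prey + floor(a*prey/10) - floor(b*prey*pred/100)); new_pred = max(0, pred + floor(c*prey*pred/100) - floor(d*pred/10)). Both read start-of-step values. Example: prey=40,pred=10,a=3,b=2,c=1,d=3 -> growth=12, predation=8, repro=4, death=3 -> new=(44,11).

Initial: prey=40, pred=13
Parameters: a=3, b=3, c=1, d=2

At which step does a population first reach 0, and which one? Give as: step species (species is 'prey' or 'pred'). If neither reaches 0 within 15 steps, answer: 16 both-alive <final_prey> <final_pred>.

Step 1: prey: 40+12-15=37; pred: 13+5-2=16
Step 2: prey: 37+11-17=31; pred: 16+5-3=18
Step 3: prey: 31+9-16=24; pred: 18+5-3=20
Step 4: prey: 24+7-14=17; pred: 20+4-4=20
Step 5: prey: 17+5-10=12; pred: 20+3-4=19
Step 6: prey: 12+3-6=9; pred: 19+2-3=18
Step 7: prey: 9+2-4=7; pred: 18+1-3=16
Step 8: prey: 7+2-3=6; pred: 16+1-3=14
Step 9: prey: 6+1-2=5; pred: 14+0-2=12
Step 10: prey: 5+1-1=5; pred: 12+0-2=10
Step 11: prey: 5+1-1=5; pred: 10+0-2=8
Step 12: prey: 5+1-1=5; pred: 8+0-1=7
Step 13: prey: 5+1-1=5; pred: 7+0-1=6
Step 14: prey: 5+1-0=6; pred: 6+0-1=5
Step 15: prey: 6+1-0=7; pred: 5+0-1=4
No extinction within 15 steps

Answer: 16 both-alive 7 4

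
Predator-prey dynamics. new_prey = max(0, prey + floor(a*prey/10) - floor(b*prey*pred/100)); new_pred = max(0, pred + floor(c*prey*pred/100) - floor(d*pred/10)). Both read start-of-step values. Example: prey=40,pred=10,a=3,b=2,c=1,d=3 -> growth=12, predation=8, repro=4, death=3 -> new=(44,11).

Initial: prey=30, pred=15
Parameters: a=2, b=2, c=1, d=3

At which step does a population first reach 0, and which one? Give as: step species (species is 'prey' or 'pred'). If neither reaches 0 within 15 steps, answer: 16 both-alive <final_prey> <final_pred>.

Answer: 16 both-alive 34 6

Derivation:
Step 1: prey: 30+6-9=27; pred: 15+4-4=15
Step 2: prey: 27+5-8=24; pred: 15+4-4=15
Step 3: prey: 24+4-7=21; pred: 15+3-4=14
Step 4: prey: 21+4-5=20; pred: 14+2-4=12
Step 5: prey: 20+4-4=20; pred: 12+2-3=11
Step 6: prey: 20+4-4=20; pred: 11+2-3=10
Step 7: prey: 20+4-4=20; pred: 10+2-3=9
Step 8: prey: 20+4-3=21; pred: 9+1-2=8
Step 9: prey: 21+4-3=22; pred: 8+1-2=7
Step 10: prey: 22+4-3=23; pred: 7+1-2=6
Step 11: prey: 23+4-2=25; pred: 6+1-1=6
Step 12: prey: 25+5-3=27; pred: 6+1-1=6
Step 13: prey: 27+5-3=29; pred: 6+1-1=6
Step 14: prey: 29+5-3=31; pred: 6+1-1=6
Step 15: prey: 31+6-3=34; pred: 6+1-1=6
No extinction within 15 steps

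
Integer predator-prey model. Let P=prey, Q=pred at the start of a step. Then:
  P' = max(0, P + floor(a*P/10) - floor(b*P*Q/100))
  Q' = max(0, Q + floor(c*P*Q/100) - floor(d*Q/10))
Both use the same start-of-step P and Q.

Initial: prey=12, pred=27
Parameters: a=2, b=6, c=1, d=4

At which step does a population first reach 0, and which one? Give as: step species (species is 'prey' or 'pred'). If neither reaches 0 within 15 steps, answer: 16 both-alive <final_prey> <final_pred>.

Step 1: prey: 12+2-19=0; pred: 27+3-10=20
First extinction: prey at step 1

Answer: 1 prey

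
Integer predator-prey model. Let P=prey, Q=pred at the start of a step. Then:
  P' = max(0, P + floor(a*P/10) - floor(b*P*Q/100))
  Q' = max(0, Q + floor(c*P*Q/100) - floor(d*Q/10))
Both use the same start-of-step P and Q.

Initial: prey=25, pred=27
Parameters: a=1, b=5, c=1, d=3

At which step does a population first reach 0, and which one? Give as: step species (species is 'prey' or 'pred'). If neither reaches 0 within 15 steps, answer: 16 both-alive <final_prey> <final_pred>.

Step 1: prey: 25+2-33=0; pred: 27+6-8=25
First extinction: prey at step 1

Answer: 1 prey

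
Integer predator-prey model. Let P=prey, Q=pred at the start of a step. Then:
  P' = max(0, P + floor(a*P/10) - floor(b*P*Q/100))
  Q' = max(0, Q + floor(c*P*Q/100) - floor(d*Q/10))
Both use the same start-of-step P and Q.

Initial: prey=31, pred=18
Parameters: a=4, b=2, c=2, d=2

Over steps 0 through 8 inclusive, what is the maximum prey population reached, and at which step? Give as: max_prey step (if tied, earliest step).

Answer: 32 1

Derivation:
Step 1: prey: 31+12-11=32; pred: 18+11-3=26
Step 2: prey: 32+12-16=28; pred: 26+16-5=37
Step 3: prey: 28+11-20=19; pred: 37+20-7=50
Step 4: prey: 19+7-19=7; pred: 50+19-10=59
Step 5: prey: 7+2-8=1; pred: 59+8-11=56
Step 6: prey: 1+0-1=0; pred: 56+1-11=46
Step 7: prey: 0+0-0=0; pred: 46+0-9=37
Step 8: prey: 0+0-0=0; pred: 37+0-7=30
Max prey = 32 at step 1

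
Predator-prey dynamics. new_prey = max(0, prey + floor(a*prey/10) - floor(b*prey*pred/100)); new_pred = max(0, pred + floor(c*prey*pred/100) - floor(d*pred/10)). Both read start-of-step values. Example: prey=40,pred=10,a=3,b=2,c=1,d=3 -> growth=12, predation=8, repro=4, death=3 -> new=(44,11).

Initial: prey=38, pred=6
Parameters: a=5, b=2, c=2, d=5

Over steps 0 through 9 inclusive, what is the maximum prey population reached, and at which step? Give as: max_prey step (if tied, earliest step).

Answer: 100 4

Derivation:
Step 1: prey: 38+19-4=53; pred: 6+4-3=7
Step 2: prey: 53+26-7=72; pred: 7+7-3=11
Step 3: prey: 72+36-15=93; pred: 11+15-5=21
Step 4: prey: 93+46-39=100; pred: 21+39-10=50
Step 5: prey: 100+50-100=50; pred: 50+100-25=125
Step 6: prey: 50+25-125=0; pred: 125+125-62=188
Step 7: prey: 0+0-0=0; pred: 188+0-94=94
Step 8: prey: 0+0-0=0; pred: 94+0-47=47
Step 9: prey: 0+0-0=0; pred: 47+0-23=24
Max prey = 100 at step 4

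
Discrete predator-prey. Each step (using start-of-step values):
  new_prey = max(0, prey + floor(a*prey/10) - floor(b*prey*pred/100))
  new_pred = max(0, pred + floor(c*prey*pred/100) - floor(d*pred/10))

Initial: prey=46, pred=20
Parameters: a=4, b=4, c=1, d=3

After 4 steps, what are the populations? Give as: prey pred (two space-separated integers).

Answer: 4 15

Derivation:
Step 1: prey: 46+18-36=28; pred: 20+9-6=23
Step 2: prey: 28+11-25=14; pred: 23+6-6=23
Step 3: prey: 14+5-12=7; pred: 23+3-6=20
Step 4: prey: 7+2-5=4; pred: 20+1-6=15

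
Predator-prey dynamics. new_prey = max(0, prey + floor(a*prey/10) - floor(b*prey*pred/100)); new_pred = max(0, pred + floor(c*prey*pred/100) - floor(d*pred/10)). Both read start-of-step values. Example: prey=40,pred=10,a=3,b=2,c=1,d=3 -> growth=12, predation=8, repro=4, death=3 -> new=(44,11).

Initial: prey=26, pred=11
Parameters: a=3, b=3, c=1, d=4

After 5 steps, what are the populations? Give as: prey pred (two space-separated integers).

Step 1: prey: 26+7-8=25; pred: 11+2-4=9
Step 2: prey: 25+7-6=26; pred: 9+2-3=8
Step 3: prey: 26+7-6=27; pred: 8+2-3=7
Step 4: prey: 27+8-5=30; pred: 7+1-2=6
Step 5: prey: 30+9-5=34; pred: 6+1-2=5

Answer: 34 5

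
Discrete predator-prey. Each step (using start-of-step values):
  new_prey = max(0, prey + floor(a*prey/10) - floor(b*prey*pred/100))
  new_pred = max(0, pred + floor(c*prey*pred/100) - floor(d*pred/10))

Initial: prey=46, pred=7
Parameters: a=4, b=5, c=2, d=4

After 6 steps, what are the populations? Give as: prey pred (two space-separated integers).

Answer: 1 11

Derivation:
Step 1: prey: 46+18-16=48; pred: 7+6-2=11
Step 2: prey: 48+19-26=41; pred: 11+10-4=17
Step 3: prey: 41+16-34=23; pred: 17+13-6=24
Step 4: prey: 23+9-27=5; pred: 24+11-9=26
Step 5: prey: 5+2-6=1; pred: 26+2-10=18
Step 6: prey: 1+0-0=1; pred: 18+0-7=11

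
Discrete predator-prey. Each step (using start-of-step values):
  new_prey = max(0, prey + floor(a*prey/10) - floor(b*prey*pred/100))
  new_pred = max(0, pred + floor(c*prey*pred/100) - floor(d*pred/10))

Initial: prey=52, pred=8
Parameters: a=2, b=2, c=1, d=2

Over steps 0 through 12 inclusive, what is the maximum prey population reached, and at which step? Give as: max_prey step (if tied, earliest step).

Step 1: prey: 52+10-8=54; pred: 8+4-1=11
Step 2: prey: 54+10-11=53; pred: 11+5-2=14
Step 3: prey: 53+10-14=49; pred: 14+7-2=19
Step 4: prey: 49+9-18=40; pred: 19+9-3=25
Step 5: prey: 40+8-20=28; pred: 25+10-5=30
Step 6: prey: 28+5-16=17; pred: 30+8-6=32
Step 7: prey: 17+3-10=10; pred: 32+5-6=31
Step 8: prey: 10+2-6=6; pred: 31+3-6=28
Step 9: prey: 6+1-3=4; pred: 28+1-5=24
Step 10: prey: 4+0-1=3; pred: 24+0-4=20
Step 11: prey: 3+0-1=2; pred: 20+0-4=16
Step 12: prey: 2+0-0=2; pred: 16+0-3=13
Max prey = 54 at step 1

Answer: 54 1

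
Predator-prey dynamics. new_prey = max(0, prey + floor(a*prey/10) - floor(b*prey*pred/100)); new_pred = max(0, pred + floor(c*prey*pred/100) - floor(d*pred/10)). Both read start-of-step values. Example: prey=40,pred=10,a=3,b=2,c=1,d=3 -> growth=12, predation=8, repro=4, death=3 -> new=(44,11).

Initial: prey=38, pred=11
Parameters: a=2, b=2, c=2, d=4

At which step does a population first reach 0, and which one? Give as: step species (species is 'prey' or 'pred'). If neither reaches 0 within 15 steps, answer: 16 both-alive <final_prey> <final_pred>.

Answer: 16 both-alive 12 2

Derivation:
Step 1: prey: 38+7-8=37; pred: 11+8-4=15
Step 2: prey: 37+7-11=33; pred: 15+11-6=20
Step 3: prey: 33+6-13=26; pred: 20+13-8=25
Step 4: prey: 26+5-13=18; pred: 25+13-10=28
Step 5: prey: 18+3-10=11; pred: 28+10-11=27
Step 6: prey: 11+2-5=8; pred: 27+5-10=22
Step 7: prey: 8+1-3=6; pred: 22+3-8=17
Step 8: prey: 6+1-2=5; pred: 17+2-6=13
Step 9: prey: 5+1-1=5; pred: 13+1-5=9
Step 10: prey: 5+1-0=6; pred: 9+0-3=6
Step 11: prey: 6+1-0=7; pred: 6+0-2=4
Step 12: prey: 7+1-0=8; pred: 4+0-1=3
Step 13: prey: 8+1-0=9; pred: 3+0-1=2
Step 14: prey: 9+1-0=10; pred: 2+0-0=2
Step 15: prey: 10+2-0=12; pred: 2+0-0=2
No extinction within 15 steps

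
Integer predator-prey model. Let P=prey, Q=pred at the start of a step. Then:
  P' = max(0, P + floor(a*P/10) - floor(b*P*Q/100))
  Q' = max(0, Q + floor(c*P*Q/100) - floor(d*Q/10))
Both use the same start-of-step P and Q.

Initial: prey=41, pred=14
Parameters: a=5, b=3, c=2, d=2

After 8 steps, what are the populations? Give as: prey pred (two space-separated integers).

Step 1: prey: 41+20-17=44; pred: 14+11-2=23
Step 2: prey: 44+22-30=36; pred: 23+20-4=39
Step 3: prey: 36+18-42=12; pred: 39+28-7=60
Step 4: prey: 12+6-21=0; pred: 60+14-12=62
Step 5: prey: 0+0-0=0; pred: 62+0-12=50
Step 6: prey: 0+0-0=0; pred: 50+0-10=40
Step 7: prey: 0+0-0=0; pred: 40+0-8=32
Step 8: prey: 0+0-0=0; pred: 32+0-6=26

Answer: 0 26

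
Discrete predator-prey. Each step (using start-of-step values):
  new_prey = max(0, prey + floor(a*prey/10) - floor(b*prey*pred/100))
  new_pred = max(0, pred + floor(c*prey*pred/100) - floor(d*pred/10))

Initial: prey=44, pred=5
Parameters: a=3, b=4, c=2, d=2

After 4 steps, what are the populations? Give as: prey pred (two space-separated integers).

Answer: 10 38

Derivation:
Step 1: prey: 44+13-8=49; pred: 5+4-1=8
Step 2: prey: 49+14-15=48; pred: 8+7-1=14
Step 3: prey: 48+14-26=36; pred: 14+13-2=25
Step 4: prey: 36+10-36=10; pred: 25+18-5=38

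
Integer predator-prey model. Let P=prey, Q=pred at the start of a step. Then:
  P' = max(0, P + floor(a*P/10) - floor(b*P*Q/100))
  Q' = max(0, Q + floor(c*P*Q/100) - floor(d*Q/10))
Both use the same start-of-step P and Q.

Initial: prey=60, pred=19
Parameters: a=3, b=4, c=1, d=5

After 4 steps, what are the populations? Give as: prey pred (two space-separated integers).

Answer: 8 6

Derivation:
Step 1: prey: 60+18-45=33; pred: 19+11-9=21
Step 2: prey: 33+9-27=15; pred: 21+6-10=17
Step 3: prey: 15+4-10=9; pred: 17+2-8=11
Step 4: prey: 9+2-3=8; pred: 11+0-5=6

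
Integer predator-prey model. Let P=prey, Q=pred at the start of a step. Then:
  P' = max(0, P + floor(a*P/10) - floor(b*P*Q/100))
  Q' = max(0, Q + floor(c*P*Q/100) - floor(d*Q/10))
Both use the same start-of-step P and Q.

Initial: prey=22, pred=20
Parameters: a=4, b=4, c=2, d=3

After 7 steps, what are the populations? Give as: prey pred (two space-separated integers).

Step 1: prey: 22+8-17=13; pred: 20+8-6=22
Step 2: prey: 13+5-11=7; pred: 22+5-6=21
Step 3: prey: 7+2-5=4; pred: 21+2-6=17
Step 4: prey: 4+1-2=3; pred: 17+1-5=13
Step 5: prey: 3+1-1=3; pred: 13+0-3=10
Step 6: prey: 3+1-1=3; pred: 10+0-3=7
Step 7: prey: 3+1-0=4; pred: 7+0-2=5

Answer: 4 5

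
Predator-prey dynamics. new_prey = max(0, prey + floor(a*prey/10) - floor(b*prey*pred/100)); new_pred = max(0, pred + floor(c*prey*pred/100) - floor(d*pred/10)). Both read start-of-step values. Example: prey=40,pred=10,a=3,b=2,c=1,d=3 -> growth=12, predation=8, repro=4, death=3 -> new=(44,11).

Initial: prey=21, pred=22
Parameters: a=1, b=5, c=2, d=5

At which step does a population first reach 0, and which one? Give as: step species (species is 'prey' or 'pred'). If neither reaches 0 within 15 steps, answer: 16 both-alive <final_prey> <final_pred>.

Answer: 1 prey

Derivation:
Step 1: prey: 21+2-23=0; pred: 22+9-11=20
First extinction: prey at step 1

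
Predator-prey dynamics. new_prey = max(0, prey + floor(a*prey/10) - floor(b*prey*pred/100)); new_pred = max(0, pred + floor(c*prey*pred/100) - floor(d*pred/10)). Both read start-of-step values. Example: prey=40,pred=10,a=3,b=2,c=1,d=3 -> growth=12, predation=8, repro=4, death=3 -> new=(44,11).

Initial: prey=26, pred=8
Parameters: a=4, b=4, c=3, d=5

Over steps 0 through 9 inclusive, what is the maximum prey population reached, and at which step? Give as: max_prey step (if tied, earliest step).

Answer: 28 1

Derivation:
Step 1: prey: 26+10-8=28; pred: 8+6-4=10
Step 2: prey: 28+11-11=28; pred: 10+8-5=13
Step 3: prey: 28+11-14=25; pred: 13+10-6=17
Step 4: prey: 25+10-17=18; pred: 17+12-8=21
Step 5: prey: 18+7-15=10; pred: 21+11-10=22
Step 6: prey: 10+4-8=6; pred: 22+6-11=17
Step 7: prey: 6+2-4=4; pred: 17+3-8=12
Step 8: prey: 4+1-1=4; pred: 12+1-6=7
Step 9: prey: 4+1-1=4; pred: 7+0-3=4
Max prey = 28 at step 1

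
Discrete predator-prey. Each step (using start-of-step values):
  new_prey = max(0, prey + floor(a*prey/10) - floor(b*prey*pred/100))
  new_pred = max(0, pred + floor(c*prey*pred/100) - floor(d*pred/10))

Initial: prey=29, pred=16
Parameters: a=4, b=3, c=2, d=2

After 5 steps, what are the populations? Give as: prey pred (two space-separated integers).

Step 1: prey: 29+11-13=27; pred: 16+9-3=22
Step 2: prey: 27+10-17=20; pred: 22+11-4=29
Step 3: prey: 20+8-17=11; pred: 29+11-5=35
Step 4: prey: 11+4-11=4; pred: 35+7-7=35
Step 5: prey: 4+1-4=1; pred: 35+2-7=30

Answer: 1 30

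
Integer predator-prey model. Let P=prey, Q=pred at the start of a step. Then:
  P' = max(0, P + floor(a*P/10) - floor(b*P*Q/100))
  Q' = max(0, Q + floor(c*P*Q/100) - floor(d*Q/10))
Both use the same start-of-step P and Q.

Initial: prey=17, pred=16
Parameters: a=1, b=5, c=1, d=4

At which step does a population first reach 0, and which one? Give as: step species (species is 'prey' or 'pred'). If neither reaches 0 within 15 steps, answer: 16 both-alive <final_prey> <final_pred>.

Step 1: prey: 17+1-13=5; pred: 16+2-6=12
Step 2: prey: 5+0-3=2; pred: 12+0-4=8
Step 3: prey: 2+0-0=2; pred: 8+0-3=5
Step 4: prey: 2+0-0=2; pred: 5+0-2=3
Step 5: prey: 2+0-0=2; pred: 3+0-1=2
Step 6: prey: 2+0-0=2; pred: 2+0-0=2
Steps 7-15: state stable at prey=2, pred=2 (no change)
No extinction within 15 steps

Answer: 16 both-alive 2 2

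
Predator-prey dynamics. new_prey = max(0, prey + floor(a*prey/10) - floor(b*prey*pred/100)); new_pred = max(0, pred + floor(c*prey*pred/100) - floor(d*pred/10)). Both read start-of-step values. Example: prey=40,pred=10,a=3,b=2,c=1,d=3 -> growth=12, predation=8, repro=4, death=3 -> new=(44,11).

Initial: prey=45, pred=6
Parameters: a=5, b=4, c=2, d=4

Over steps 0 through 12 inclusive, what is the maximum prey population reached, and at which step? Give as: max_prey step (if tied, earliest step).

Step 1: prey: 45+22-10=57; pred: 6+5-2=9
Step 2: prey: 57+28-20=65; pred: 9+10-3=16
Step 3: prey: 65+32-41=56; pred: 16+20-6=30
Step 4: prey: 56+28-67=17; pred: 30+33-12=51
Step 5: prey: 17+8-34=0; pred: 51+17-20=48
Step 6: prey: 0+0-0=0; pred: 48+0-19=29
Step 7: prey: 0+0-0=0; pred: 29+0-11=18
Step 8: prey: 0+0-0=0; pred: 18+0-7=11
Step 9: prey: 0+0-0=0; pred: 11+0-4=7
Step 10: prey: 0+0-0=0; pred: 7+0-2=5
Step 11: prey: 0+0-0=0; pred: 5+0-2=3
Step 12: prey: 0+0-0=0; pred: 3+0-1=2
Max prey = 65 at step 2

Answer: 65 2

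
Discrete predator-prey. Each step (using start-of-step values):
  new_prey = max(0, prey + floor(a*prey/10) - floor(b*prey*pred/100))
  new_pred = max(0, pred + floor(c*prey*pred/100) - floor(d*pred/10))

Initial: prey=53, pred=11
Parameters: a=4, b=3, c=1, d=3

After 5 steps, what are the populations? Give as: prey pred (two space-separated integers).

Step 1: prey: 53+21-17=57; pred: 11+5-3=13
Step 2: prey: 57+22-22=57; pred: 13+7-3=17
Step 3: prey: 57+22-29=50; pred: 17+9-5=21
Step 4: prey: 50+20-31=39; pred: 21+10-6=25
Step 5: prey: 39+15-29=25; pred: 25+9-7=27

Answer: 25 27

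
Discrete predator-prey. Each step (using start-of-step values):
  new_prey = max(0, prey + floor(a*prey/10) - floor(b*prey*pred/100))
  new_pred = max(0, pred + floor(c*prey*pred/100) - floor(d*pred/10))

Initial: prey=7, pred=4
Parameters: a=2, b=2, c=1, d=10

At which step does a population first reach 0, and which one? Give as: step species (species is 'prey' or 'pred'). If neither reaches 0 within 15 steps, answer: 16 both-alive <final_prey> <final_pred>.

Answer: 1 pred

Derivation:
Step 1: prey: 7+1-0=8; pred: 4+0-4=0
First extinction: pred at step 1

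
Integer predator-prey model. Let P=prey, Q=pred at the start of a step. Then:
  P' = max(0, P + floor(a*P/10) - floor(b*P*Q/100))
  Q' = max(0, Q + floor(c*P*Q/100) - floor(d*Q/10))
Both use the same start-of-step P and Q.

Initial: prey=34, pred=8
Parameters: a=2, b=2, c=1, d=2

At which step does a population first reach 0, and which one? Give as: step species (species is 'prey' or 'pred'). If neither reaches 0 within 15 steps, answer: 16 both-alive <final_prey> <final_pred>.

Step 1: prey: 34+6-5=35; pred: 8+2-1=9
Step 2: prey: 35+7-6=36; pred: 9+3-1=11
Step 3: prey: 36+7-7=36; pred: 11+3-2=12
Step 4: prey: 36+7-8=35; pred: 12+4-2=14
Step 5: prey: 35+7-9=33; pred: 14+4-2=16
Step 6: prey: 33+6-10=29; pred: 16+5-3=18
Step 7: prey: 29+5-10=24; pred: 18+5-3=20
Step 8: prey: 24+4-9=19; pred: 20+4-4=20
Step 9: prey: 19+3-7=15; pred: 20+3-4=19
Step 10: prey: 15+3-5=13; pred: 19+2-3=18
Step 11: prey: 13+2-4=11; pred: 18+2-3=17
Step 12: prey: 11+2-3=10; pred: 17+1-3=15
Step 13: prey: 10+2-3=9; pred: 15+1-3=13
Step 14: prey: 9+1-2=8; pred: 13+1-2=12
Step 15: prey: 8+1-1=8; pred: 12+0-2=10
No extinction within 15 steps

Answer: 16 both-alive 8 10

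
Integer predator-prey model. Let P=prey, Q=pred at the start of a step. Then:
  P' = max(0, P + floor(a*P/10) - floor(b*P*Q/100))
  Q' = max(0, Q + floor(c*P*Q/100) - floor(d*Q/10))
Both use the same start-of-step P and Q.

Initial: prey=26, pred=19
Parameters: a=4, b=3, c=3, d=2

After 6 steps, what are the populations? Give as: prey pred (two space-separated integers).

Answer: 0 27

Derivation:
Step 1: prey: 26+10-14=22; pred: 19+14-3=30
Step 2: prey: 22+8-19=11; pred: 30+19-6=43
Step 3: prey: 11+4-14=1; pred: 43+14-8=49
Step 4: prey: 1+0-1=0; pred: 49+1-9=41
Step 5: prey: 0+0-0=0; pred: 41+0-8=33
Step 6: prey: 0+0-0=0; pred: 33+0-6=27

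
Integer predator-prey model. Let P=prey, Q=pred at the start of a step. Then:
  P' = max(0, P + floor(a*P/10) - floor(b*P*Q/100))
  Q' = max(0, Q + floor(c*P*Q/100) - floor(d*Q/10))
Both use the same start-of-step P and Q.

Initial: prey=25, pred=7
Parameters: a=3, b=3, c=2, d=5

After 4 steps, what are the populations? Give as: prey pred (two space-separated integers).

Answer: 35 9

Derivation:
Step 1: prey: 25+7-5=27; pred: 7+3-3=7
Step 2: prey: 27+8-5=30; pred: 7+3-3=7
Step 3: prey: 30+9-6=33; pred: 7+4-3=8
Step 4: prey: 33+9-7=35; pred: 8+5-4=9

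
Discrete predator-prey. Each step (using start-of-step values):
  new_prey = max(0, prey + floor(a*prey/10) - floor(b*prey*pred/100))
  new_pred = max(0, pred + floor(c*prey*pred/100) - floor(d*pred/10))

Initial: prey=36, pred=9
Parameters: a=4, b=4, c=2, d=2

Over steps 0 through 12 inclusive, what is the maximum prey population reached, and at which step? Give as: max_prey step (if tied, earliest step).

Step 1: prey: 36+14-12=38; pred: 9+6-1=14
Step 2: prey: 38+15-21=32; pred: 14+10-2=22
Step 3: prey: 32+12-28=16; pred: 22+14-4=32
Step 4: prey: 16+6-20=2; pred: 32+10-6=36
Step 5: prey: 2+0-2=0; pred: 36+1-7=30
Step 6: prey: 0+0-0=0; pred: 30+0-6=24
Step 7: prey: 0+0-0=0; pred: 24+0-4=20
Step 8: prey: 0+0-0=0; pred: 20+0-4=16
Step 9: prey: 0+0-0=0; pred: 16+0-3=13
Step 10: prey: 0+0-0=0; pred: 13+0-2=11
Step 11: prey: 0+0-0=0; pred: 11+0-2=9
Step 12: prey: 0+0-0=0; pred: 9+0-1=8
Max prey = 38 at step 1

Answer: 38 1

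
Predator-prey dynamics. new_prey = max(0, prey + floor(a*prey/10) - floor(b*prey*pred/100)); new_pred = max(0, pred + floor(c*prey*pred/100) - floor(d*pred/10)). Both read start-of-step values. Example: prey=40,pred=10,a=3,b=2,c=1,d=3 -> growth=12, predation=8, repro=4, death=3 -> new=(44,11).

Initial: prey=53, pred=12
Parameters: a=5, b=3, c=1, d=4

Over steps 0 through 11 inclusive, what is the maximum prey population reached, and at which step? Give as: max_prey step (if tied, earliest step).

Answer: 65 2

Derivation:
Step 1: prey: 53+26-19=60; pred: 12+6-4=14
Step 2: prey: 60+30-25=65; pred: 14+8-5=17
Step 3: prey: 65+32-33=64; pred: 17+11-6=22
Step 4: prey: 64+32-42=54; pred: 22+14-8=28
Step 5: prey: 54+27-45=36; pred: 28+15-11=32
Step 6: prey: 36+18-34=20; pred: 32+11-12=31
Step 7: prey: 20+10-18=12; pred: 31+6-12=25
Step 8: prey: 12+6-9=9; pred: 25+3-10=18
Step 9: prey: 9+4-4=9; pred: 18+1-7=12
Step 10: prey: 9+4-3=10; pred: 12+1-4=9
Step 11: prey: 10+5-2=13; pred: 9+0-3=6
Max prey = 65 at step 2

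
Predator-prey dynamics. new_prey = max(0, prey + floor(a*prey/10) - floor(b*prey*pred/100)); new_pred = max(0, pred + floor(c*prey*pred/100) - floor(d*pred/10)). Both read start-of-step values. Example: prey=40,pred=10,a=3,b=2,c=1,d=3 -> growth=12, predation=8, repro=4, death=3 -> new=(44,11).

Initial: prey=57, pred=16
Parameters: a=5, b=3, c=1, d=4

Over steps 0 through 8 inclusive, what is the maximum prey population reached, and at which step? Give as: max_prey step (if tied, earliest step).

Step 1: prey: 57+28-27=58; pred: 16+9-6=19
Step 2: prey: 58+29-33=54; pred: 19+11-7=23
Step 3: prey: 54+27-37=44; pred: 23+12-9=26
Step 4: prey: 44+22-34=32; pred: 26+11-10=27
Step 5: prey: 32+16-25=23; pred: 27+8-10=25
Step 6: prey: 23+11-17=17; pred: 25+5-10=20
Step 7: prey: 17+8-10=15; pred: 20+3-8=15
Step 8: prey: 15+7-6=16; pred: 15+2-6=11
Max prey = 58 at step 1

Answer: 58 1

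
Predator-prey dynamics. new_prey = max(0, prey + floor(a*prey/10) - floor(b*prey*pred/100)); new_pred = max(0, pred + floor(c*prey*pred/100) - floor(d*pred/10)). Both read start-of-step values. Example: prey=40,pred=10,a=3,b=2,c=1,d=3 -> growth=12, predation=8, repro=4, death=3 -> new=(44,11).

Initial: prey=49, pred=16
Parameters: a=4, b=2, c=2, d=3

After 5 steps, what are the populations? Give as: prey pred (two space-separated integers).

Step 1: prey: 49+19-15=53; pred: 16+15-4=27
Step 2: prey: 53+21-28=46; pred: 27+28-8=47
Step 3: prey: 46+18-43=21; pred: 47+43-14=76
Step 4: prey: 21+8-31=0; pred: 76+31-22=85
Step 5: prey: 0+0-0=0; pred: 85+0-25=60

Answer: 0 60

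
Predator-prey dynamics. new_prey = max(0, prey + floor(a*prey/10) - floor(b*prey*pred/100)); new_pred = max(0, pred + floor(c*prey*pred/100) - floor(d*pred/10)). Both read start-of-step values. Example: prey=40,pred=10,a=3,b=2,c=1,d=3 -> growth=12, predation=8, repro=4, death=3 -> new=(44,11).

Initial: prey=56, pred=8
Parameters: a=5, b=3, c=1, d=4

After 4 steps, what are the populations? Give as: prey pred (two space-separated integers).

Step 1: prey: 56+28-13=71; pred: 8+4-3=9
Step 2: prey: 71+35-19=87; pred: 9+6-3=12
Step 3: prey: 87+43-31=99; pred: 12+10-4=18
Step 4: prey: 99+49-53=95; pred: 18+17-7=28

Answer: 95 28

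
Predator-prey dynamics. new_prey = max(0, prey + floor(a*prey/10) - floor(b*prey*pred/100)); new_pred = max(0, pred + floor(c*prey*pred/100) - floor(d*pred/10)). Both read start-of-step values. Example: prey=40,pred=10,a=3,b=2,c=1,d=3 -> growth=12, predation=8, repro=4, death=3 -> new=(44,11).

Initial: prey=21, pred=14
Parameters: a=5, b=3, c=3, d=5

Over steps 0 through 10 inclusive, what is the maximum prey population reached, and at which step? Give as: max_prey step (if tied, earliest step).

Step 1: prey: 21+10-8=23; pred: 14+8-7=15
Step 2: prey: 23+11-10=24; pred: 15+10-7=18
Step 3: prey: 24+12-12=24; pred: 18+12-9=21
Step 4: prey: 24+12-15=21; pred: 21+15-10=26
Step 5: prey: 21+10-16=15; pred: 26+16-13=29
Step 6: prey: 15+7-13=9; pred: 29+13-14=28
Step 7: prey: 9+4-7=6; pred: 28+7-14=21
Step 8: prey: 6+3-3=6; pred: 21+3-10=14
Step 9: prey: 6+3-2=7; pred: 14+2-7=9
Step 10: prey: 7+3-1=9; pred: 9+1-4=6
Max prey = 24 at step 2

Answer: 24 2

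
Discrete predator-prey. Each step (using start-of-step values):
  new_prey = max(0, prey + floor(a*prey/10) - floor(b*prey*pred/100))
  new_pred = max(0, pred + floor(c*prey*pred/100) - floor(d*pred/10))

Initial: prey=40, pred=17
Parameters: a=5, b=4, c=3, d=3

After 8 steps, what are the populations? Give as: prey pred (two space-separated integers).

Step 1: prey: 40+20-27=33; pred: 17+20-5=32
Step 2: prey: 33+16-42=7; pred: 32+31-9=54
Step 3: prey: 7+3-15=0; pred: 54+11-16=49
Step 4: prey: 0+0-0=0; pred: 49+0-14=35
Step 5: prey: 0+0-0=0; pred: 35+0-10=25
Step 6: prey: 0+0-0=0; pred: 25+0-7=18
Step 7: prey: 0+0-0=0; pred: 18+0-5=13
Step 8: prey: 0+0-0=0; pred: 13+0-3=10

Answer: 0 10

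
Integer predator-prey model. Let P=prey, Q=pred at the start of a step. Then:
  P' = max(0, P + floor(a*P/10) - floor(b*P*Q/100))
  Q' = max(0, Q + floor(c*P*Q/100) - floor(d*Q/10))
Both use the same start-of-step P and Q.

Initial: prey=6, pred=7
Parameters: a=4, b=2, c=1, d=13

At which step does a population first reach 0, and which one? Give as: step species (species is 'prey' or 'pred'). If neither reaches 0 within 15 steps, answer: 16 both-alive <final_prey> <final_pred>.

Step 1: prey: 6+2-0=8; pred: 7+0-9=0
First extinction: pred at step 1

Answer: 1 pred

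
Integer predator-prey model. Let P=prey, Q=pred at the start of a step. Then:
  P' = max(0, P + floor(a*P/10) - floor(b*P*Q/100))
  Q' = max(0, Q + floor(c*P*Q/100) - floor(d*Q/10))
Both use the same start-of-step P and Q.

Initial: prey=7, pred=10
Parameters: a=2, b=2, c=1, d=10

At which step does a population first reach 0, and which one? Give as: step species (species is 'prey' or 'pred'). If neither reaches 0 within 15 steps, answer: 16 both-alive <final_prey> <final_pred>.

Answer: 1 pred

Derivation:
Step 1: prey: 7+1-1=7; pred: 10+0-10=0
First extinction: pred at step 1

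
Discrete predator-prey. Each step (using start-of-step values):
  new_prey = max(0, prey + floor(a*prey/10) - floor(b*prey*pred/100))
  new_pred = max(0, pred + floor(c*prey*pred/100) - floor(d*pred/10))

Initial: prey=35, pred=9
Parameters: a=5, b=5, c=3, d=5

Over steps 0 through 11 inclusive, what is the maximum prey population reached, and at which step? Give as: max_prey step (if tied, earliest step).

Step 1: prey: 35+17-15=37; pred: 9+9-4=14
Step 2: prey: 37+18-25=30; pred: 14+15-7=22
Step 3: prey: 30+15-33=12; pred: 22+19-11=30
Step 4: prey: 12+6-18=0; pred: 30+10-15=25
Step 5: prey: 0+0-0=0; pred: 25+0-12=13
Step 6: prey: 0+0-0=0; pred: 13+0-6=7
Step 7: prey: 0+0-0=0; pred: 7+0-3=4
Step 8: prey: 0+0-0=0; pred: 4+0-2=2
Step 9: prey: 0+0-0=0; pred: 2+0-1=1
Step 10: prey: 0+0-0=0; pred: 1+0-0=1
Step 11: prey: 0+0-0=0; pred: 1+0-0=1
Max prey = 37 at step 1

Answer: 37 1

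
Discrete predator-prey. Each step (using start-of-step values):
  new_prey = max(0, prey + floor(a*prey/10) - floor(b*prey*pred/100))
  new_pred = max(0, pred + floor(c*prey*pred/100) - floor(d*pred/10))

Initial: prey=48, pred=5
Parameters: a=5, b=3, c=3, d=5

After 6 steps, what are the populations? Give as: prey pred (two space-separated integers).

Step 1: prey: 48+24-7=65; pred: 5+7-2=10
Step 2: prey: 65+32-19=78; pred: 10+19-5=24
Step 3: prey: 78+39-56=61; pred: 24+56-12=68
Step 4: prey: 61+30-124=0; pred: 68+124-34=158
Step 5: prey: 0+0-0=0; pred: 158+0-79=79
Step 6: prey: 0+0-0=0; pred: 79+0-39=40

Answer: 0 40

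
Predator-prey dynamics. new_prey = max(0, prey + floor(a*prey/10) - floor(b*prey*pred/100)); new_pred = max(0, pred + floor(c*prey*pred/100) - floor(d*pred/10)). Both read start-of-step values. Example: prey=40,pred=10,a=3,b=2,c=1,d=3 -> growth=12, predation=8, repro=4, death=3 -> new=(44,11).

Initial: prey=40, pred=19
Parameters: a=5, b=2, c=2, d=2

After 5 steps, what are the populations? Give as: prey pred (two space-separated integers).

Answer: 0 79

Derivation:
Step 1: prey: 40+20-15=45; pred: 19+15-3=31
Step 2: prey: 45+22-27=40; pred: 31+27-6=52
Step 3: prey: 40+20-41=19; pred: 52+41-10=83
Step 4: prey: 19+9-31=0; pred: 83+31-16=98
Step 5: prey: 0+0-0=0; pred: 98+0-19=79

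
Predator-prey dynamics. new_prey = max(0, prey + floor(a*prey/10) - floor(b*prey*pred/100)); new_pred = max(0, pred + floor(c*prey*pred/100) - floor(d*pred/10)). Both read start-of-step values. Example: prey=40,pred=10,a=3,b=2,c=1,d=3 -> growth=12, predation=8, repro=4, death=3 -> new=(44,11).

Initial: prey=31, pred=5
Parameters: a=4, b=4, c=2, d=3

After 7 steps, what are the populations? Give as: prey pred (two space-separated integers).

Answer: 0 25

Derivation:
Step 1: prey: 31+12-6=37; pred: 5+3-1=7
Step 2: prey: 37+14-10=41; pred: 7+5-2=10
Step 3: prey: 41+16-16=41; pred: 10+8-3=15
Step 4: prey: 41+16-24=33; pred: 15+12-4=23
Step 5: prey: 33+13-30=16; pred: 23+15-6=32
Step 6: prey: 16+6-20=2; pred: 32+10-9=33
Step 7: prey: 2+0-2=0; pred: 33+1-9=25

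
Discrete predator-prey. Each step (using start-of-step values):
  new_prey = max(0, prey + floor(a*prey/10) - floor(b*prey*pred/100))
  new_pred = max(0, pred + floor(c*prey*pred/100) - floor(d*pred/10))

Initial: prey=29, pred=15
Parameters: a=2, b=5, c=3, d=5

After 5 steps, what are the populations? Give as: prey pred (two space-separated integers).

Answer: 1 3

Derivation:
Step 1: prey: 29+5-21=13; pred: 15+13-7=21
Step 2: prey: 13+2-13=2; pred: 21+8-10=19
Step 3: prey: 2+0-1=1; pred: 19+1-9=11
Step 4: prey: 1+0-0=1; pred: 11+0-5=6
Step 5: prey: 1+0-0=1; pred: 6+0-3=3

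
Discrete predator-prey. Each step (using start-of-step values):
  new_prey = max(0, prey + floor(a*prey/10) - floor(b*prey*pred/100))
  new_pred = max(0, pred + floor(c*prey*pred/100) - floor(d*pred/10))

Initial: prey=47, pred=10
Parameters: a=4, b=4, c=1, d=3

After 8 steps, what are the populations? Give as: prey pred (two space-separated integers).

Answer: 12 11

Derivation:
Step 1: prey: 47+18-18=47; pred: 10+4-3=11
Step 2: prey: 47+18-20=45; pred: 11+5-3=13
Step 3: prey: 45+18-23=40; pred: 13+5-3=15
Step 4: prey: 40+16-24=32; pred: 15+6-4=17
Step 5: prey: 32+12-21=23; pred: 17+5-5=17
Step 6: prey: 23+9-15=17; pred: 17+3-5=15
Step 7: prey: 17+6-10=13; pred: 15+2-4=13
Step 8: prey: 13+5-6=12; pred: 13+1-3=11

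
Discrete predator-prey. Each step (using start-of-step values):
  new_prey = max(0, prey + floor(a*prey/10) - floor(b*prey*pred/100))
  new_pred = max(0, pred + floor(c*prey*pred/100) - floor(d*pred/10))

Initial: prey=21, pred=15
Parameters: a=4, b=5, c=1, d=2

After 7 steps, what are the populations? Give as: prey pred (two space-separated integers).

Answer: 5 7

Derivation:
Step 1: prey: 21+8-15=14; pred: 15+3-3=15
Step 2: prey: 14+5-10=9; pred: 15+2-3=14
Step 3: prey: 9+3-6=6; pred: 14+1-2=13
Step 4: prey: 6+2-3=5; pred: 13+0-2=11
Step 5: prey: 5+2-2=5; pred: 11+0-2=9
Step 6: prey: 5+2-2=5; pred: 9+0-1=8
Step 7: prey: 5+2-2=5; pred: 8+0-1=7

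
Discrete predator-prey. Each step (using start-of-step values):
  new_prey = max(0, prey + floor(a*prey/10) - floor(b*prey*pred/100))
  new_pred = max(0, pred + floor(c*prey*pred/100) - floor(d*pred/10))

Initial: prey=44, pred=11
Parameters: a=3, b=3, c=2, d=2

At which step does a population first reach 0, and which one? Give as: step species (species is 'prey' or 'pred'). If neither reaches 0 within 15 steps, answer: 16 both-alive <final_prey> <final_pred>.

Answer: 4 prey

Derivation:
Step 1: prey: 44+13-14=43; pred: 11+9-2=18
Step 2: prey: 43+12-23=32; pred: 18+15-3=30
Step 3: prey: 32+9-28=13; pred: 30+19-6=43
Step 4: prey: 13+3-16=0; pred: 43+11-8=46
First extinction: prey at step 4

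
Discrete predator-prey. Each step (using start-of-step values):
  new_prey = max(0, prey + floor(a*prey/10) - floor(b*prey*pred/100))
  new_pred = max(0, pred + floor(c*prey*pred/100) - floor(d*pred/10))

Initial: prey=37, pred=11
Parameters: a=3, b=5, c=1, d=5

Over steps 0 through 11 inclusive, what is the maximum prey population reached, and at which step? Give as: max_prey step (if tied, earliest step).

Step 1: prey: 37+11-20=28; pred: 11+4-5=10
Step 2: prey: 28+8-14=22; pred: 10+2-5=7
Step 3: prey: 22+6-7=21; pred: 7+1-3=5
Step 4: prey: 21+6-5=22; pred: 5+1-2=4
Step 5: prey: 22+6-4=24; pred: 4+0-2=2
Step 6: prey: 24+7-2=29; pred: 2+0-1=1
Step 7: prey: 29+8-1=36; pred: 1+0-0=1
Step 8: prey: 36+10-1=45; pred: 1+0-0=1
Step 9: prey: 45+13-2=56; pred: 1+0-0=1
Step 10: prey: 56+16-2=70; pred: 1+0-0=1
Step 11: prey: 70+21-3=88; pred: 1+0-0=1
Max prey = 88 at step 11

Answer: 88 11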